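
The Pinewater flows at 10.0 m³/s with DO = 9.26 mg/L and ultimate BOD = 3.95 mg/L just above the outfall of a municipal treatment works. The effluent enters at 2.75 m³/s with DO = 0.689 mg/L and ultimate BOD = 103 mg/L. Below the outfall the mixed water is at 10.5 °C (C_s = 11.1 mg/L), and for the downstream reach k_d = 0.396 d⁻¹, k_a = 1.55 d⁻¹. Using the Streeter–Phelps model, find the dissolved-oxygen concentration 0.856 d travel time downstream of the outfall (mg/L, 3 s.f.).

DO ≈ 6.24 mg/L

Mixed DO = (10.0×9.26 + 2.75×0.689)/(10.0+2.75) = 94.49/12.75 = 7.411 mg/L.
Mixed L₀ = (10.0×3.95 + 2.75×103)/(12.75) = 322.8/12.75 = 25.31 mg/L.
Initial deficit D₀ = C_s − DO₀ = 11.1 − 7.411 = 3.689 mg/L.
D(0.856) = [0.396×25.31/(1.55−0.396)](e^(−0.396×0.856) − e^(−1.55×0.856)) + 3.689 e^(−1.55×0.856)
= 8.687 × (0.7125 − 0.2653) + 3.689 × 0.2653 = 4.863 mg/L.
DO = 11.1 − 4.863 = 6.237 mg/L.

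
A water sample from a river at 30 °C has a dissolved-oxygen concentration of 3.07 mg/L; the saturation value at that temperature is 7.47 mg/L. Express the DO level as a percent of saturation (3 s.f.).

41.1 % saturation

% saturation = C/C_s × 100 = 3.07/7.47 × 100 = 41.1 %.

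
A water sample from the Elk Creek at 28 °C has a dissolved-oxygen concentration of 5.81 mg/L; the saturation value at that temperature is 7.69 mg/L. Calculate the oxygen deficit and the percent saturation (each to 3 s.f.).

D ≈ 1.88 mg/L; 75.6 % saturation

D = C_s − C = 7.69 − 5.81 = 1.88 mg/L.
% saturation = 5.81/7.69 × 100 = 75.6 %.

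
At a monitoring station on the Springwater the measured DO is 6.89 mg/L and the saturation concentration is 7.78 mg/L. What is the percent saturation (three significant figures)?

% saturation = C/C_s × 100 = 6.89/7.78 × 100 = 88.6 %.

88.6 % saturation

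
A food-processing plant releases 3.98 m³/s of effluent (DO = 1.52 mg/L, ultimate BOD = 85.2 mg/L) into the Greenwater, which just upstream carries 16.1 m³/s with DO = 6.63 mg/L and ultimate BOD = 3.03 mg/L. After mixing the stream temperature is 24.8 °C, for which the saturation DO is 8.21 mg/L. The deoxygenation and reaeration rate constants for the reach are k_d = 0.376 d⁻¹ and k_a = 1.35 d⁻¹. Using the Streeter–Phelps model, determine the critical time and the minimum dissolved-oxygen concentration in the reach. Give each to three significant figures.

t_c ≈ 0.874 d; minimum DO ≈ 4.34 mg/L

Mixed DO = (16.1×6.63 + 3.98×1.52)/(16.1+3.98) = 112.8/20.08 = 5.617 mg/L.
Mixed L₀ = (16.1×3.03 + 3.98×85.2)/(20.08) = 387.9/20.08 = 19.32 mg/L.
Initial deficit D₀ = C_s − DO₀ = 8.21 − 5.617 = 2.593 mg/L.
t_c = (1/0.9740) ln[(1.35/0.376)(1 − 2.593×0.9740/(0.376×19.32))] = 1.027 × ln(2.342) = 0.8737 d.
D_c = (0.376/1.35) × 19.32 × e^(−0.376×0.8737) = 0.2785 × 19.32 × 0.7200 = 3.874 mg/L.
Minimum DO = 8.21 − 3.874 = 4.336 mg/L.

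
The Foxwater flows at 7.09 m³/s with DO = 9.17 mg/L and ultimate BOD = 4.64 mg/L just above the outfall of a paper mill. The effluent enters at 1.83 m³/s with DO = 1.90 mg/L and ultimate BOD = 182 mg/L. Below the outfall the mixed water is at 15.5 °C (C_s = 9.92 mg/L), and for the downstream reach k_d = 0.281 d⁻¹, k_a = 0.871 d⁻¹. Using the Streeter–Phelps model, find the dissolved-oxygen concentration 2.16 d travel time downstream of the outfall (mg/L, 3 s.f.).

Mixed DO = (7.09×9.17 + 1.83×1.90)/(7.09+1.83) = 68.49/8.920 = 7.679 mg/L.
Mixed L₀ = (7.09×4.64 + 1.83×182)/(8.920) = 366.0/8.920 = 41.03 mg/L.
Initial deficit D₀ = C_s − DO₀ = 9.92 − 7.679 = 2.241 mg/L.
D(2.16) = [0.281×41.03/(0.871−0.281)](e^(−0.281×2.16) − e^(−0.871×2.16)) + 2.241 e^(−0.871×2.16)
= 19.54 × (0.5450 − 0.1524) + 2.241 × 0.1524 = 8.013 mg/L.
DO = 9.92 − 8.013 = 1.907 mg/L.

DO ≈ 1.91 mg/L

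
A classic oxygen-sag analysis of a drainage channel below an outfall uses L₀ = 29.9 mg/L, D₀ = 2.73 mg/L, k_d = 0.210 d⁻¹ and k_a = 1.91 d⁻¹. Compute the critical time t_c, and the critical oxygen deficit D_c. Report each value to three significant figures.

t_c ≈ 0.508 d; D_c ≈ 2.95 mg/L

At the critical point dD/dt = 0, so k_d L₀ e^(−k_d t) = k_a D. Substituting D(t) from the Streeter–Phelps equation and solving for t gives
t_c = ln[(k_a/k_d)(1 − D₀(k_a−k_d)/(k_d L₀))] / (k_a−k_d).
Here k_a−k_d = 1.700 d⁻¹ and 1 − D₀(k_a−k_d)/(k_d L₀) = 1 − 2.73×1.700/(0.210×29.9) = 0.2609, so
t_c = ln(9.095 × 0.2609) / 1.700 = 0.8640 / 1.700 = 0.5082 d.
L(t_c) = L₀ e^(−k_d t_c) = 29.9 × 0.8988 = 26.87 mg/L, and at the critical point k_a D_c = k_d L, so D_c = (0.210/1.91) × 26.87 = 2.955 mg/L.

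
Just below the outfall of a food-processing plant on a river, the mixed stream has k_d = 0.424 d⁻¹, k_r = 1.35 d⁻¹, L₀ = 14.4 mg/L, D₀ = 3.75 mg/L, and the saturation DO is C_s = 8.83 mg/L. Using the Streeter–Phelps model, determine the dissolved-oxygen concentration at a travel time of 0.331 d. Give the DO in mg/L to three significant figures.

k_d L₀/(k_r−k_d) = 0.424×14.4/(1.35−0.424) = 6.106/0.9260 = 6.594 mg/L.
e^(−k_d t) = e^(−0.424×0.3310) = 0.8691; e^(−k_r t) = e^(−1.35×0.3310) = 0.6396.
D = 6.594 × (0.8691 − 0.6396) + 3.75 × 0.6396 = 1.513 + 2.399 = 3.911 mg/L.
DO = C_s − D = 8.83 − 3.911 = 4.919 mg/L.

DO ≈ 4.92 mg/L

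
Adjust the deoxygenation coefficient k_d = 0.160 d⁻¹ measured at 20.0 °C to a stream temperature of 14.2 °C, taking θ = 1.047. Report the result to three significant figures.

k_d ≈ 0.123 d⁻¹

k_d(T₂) = k_d(T₁) · θ^(T₂−T₁) = 0.160 × 1.047^(14.2−20.0)
= 0.160 × 1.047^-5.80 = 0.160 × 0.7661 = 0.1226 d⁻¹.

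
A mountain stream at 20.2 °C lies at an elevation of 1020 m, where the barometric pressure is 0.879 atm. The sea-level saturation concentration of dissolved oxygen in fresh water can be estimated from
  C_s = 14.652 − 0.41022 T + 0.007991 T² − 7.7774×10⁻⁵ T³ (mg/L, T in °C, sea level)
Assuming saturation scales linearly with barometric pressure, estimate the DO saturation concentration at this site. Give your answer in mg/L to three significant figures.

At sea level: C_s = 14.652 − 0.41022×20.2 + 0.007991×20.2² − 7.7774×10⁻⁵×20.2³ = 8.985 mg/L.
Pressure correction: C_s' = 8.985 × 0.879 = 7.898 mg/L.

C_s ≈ 7.90 mg/L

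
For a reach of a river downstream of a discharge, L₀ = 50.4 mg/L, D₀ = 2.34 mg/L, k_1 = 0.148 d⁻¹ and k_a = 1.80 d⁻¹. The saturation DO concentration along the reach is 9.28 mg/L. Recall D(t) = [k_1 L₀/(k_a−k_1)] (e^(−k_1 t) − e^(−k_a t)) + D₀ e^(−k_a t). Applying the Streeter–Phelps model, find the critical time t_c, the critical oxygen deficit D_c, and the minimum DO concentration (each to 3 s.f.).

t_c ≈ 1.07 d; D_c ≈ 3.54 mg/L; min DO ≈ 5.74 mg/L

At the critical point dD/dt = 0, so k_1 L₀ e^(−k_1 t) = k_a D. Substituting D(t) from the Streeter–Phelps equation and solving for t gives
t_c = ln[(k_a/k_1)(1 − D₀(k_a−k_1)/(k_1 L₀))] / (k_a−k_1).
Here k_a−k_1 = 1.652 d⁻¹ and 1 − D₀(k_a−k_1)/(k_1 L₀) = 1 − 2.34×1.652/(0.148×50.4) = 0.4818, so
t_c = ln(12.16 × 0.4818) / 1.652 = 1.768 / 1.652 = 1.070 d.
L(t_c) = L₀ e^(−k_1 t_c) = 50.4 × 0.8535 = 43.02 mg/L, and at the critical point k_a D_c = k_1 L, so D_c = (0.148/1.80) × 43.02 = 3.537 mg/L.
Minimum DO = C_s − D_c = 9.28 − 3.537 = 5.743 mg/L.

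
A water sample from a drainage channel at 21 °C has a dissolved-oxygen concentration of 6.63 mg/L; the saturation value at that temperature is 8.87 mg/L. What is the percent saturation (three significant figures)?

% saturation = C/C_s × 100 = 6.63/8.87 × 100 = 74.7 %.

74.7 % saturation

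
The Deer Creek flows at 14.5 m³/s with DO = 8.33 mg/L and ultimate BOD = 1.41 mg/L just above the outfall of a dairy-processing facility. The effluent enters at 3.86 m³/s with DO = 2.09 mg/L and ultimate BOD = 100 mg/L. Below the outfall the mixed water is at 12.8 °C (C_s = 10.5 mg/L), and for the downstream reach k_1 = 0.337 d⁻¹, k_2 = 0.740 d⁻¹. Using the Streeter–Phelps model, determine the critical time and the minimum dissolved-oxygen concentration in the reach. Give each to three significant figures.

Mixed DO = (14.5×8.33 + 3.86×2.09)/(14.5+3.86) = 128.9/18.36 = 7.018 mg/L.
Mixed L₀ = (14.5×1.41 + 3.86×100)/(18.36) = 406.4/18.36 = 22.14 mg/L.
Initial deficit D₀ = C_s − DO₀ = 10.5 − 7.018 = 3.482 mg/L.
t_c = (1/0.4030) ln[(0.740/0.337)(1 − 3.482×0.4030/(0.337×22.14))] = 2.481 × ln(1.783) = 1.435 d.
D_c = (0.337/0.740) × 22.14 × e^(−0.337×1.435) = 0.4554 × 22.14 × 0.6166 = 6.216 mg/L.
Minimum DO = 10.5 − 6.216 = 4.284 mg/L.

t_c ≈ 1.43 d; minimum DO ≈ 4.28 mg/L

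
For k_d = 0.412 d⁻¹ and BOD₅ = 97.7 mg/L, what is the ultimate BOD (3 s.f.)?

L₀ ≈ 112 mg/L

BOD₅ = L₀(1 − e^(−5k_d)) ⇒ L₀ = BOD₅ / (1 − e^(−5×0.412))
= 97.7 / (1 − 0.1275) = 97.7 / 0.8725 = 112.0 mg/L.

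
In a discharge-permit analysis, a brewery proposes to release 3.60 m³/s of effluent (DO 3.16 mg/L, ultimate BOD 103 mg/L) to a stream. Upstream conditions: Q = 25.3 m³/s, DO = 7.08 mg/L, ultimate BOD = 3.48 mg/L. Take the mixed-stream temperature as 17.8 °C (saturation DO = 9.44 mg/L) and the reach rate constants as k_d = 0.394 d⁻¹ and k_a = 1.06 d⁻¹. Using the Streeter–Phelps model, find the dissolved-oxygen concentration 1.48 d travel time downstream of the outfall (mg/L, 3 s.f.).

DO ≈ 5.56 mg/L

Mixed DO = (25.3×7.08 + 3.60×3.16)/(25.3+3.60) = 190.5/28.90 = 6.592 mg/L.
Mixed L₀ = (25.3×3.48 + 3.60×103)/(28.90) = 458.8/28.90 = 15.88 mg/L.
Initial deficit D₀ = C_s − DO₀ = 9.44 − 6.592 = 2.848 mg/L.
D(1.48) = [0.394×15.88/(1.06−0.394)](e^(−0.394×1.48) − e^(−1.06×1.48)) + 2.848 e^(−1.06×1.48)
= 9.393 × (0.5582 − 0.2083) + 2.848 × 0.2083 = 3.879 mg/L.
DO = 9.44 − 3.879 = 5.561 mg/L.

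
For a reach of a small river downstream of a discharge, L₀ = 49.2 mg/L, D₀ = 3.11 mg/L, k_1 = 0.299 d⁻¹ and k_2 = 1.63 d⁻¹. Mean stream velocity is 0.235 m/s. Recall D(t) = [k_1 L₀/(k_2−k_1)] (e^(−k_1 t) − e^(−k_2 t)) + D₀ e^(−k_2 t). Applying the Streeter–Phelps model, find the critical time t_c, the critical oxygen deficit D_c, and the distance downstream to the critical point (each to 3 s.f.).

t_c ≈ 1.03 d; D_c ≈ 6.64 mg/L; x_c ≈ 20.8 km

At the critical point dD/dt = 0, so k_1 L₀ e^(−k_1 t) = k_2 D. Substituting D(t) from the Streeter–Phelps equation and solving for t gives
t_c = ln[(k_2/k_1)(1 − D₀(k_2−k_1)/(k_1 L₀))] / (k_2−k_1).
Here k_2−k_1 = 1.331 d⁻¹ and 1 − D₀(k_2−k_1)/(k_1 L₀) = 1 − 3.11×1.331/(0.299×49.2) = 0.7186, so
t_c = ln(5.452 × 0.7186) / 1.331 = 1.365 / 1.331 = 1.026 d.
D_c = (k_1/k_2) L₀ e^(−k_1 t_c) = (0.299/1.63) × 49.2 × e^(−0.299×1.026) = 0.1834 × 49.2 × 0.7358 = 6.641 mg/L.
x_c = v t_c = 0.235 m/s × 1.026 d × 86400 s/d = 20830 m ≈ 20.8 km.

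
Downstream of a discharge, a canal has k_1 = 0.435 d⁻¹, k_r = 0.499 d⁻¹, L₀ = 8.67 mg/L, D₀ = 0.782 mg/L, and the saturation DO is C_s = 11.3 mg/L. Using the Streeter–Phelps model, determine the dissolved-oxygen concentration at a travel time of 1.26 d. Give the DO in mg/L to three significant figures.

DO ≈ 8.24 mg/L

k_1 L₀/(k_r−k_1) = 0.435×8.67/(0.499−0.435) = 3.771/0.06400 = 58.93 mg/L.
e^(−k_1 t) = e^(−0.435×1.260) = 0.5780; e^(−k_r t) = e^(−0.499×1.260) = 0.5333.
D = 58.93 × (0.5780 − 0.5333) + 0.782 × 0.5333 = 2.639 + 0.4170 = 3.056 mg/L.
DO = C_s − D = 11.3 − 3.056 = 8.244 mg/L.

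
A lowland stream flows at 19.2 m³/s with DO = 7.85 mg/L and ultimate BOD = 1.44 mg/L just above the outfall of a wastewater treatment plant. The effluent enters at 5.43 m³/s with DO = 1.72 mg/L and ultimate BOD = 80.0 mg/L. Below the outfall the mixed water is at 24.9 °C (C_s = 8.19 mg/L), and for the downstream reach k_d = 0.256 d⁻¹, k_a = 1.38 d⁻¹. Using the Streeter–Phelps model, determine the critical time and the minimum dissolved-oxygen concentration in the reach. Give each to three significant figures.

t_c ≈ 1.05 d; minimum DO ≈ 5.53 mg/L

Mixed DO = (19.2×7.85 + 5.43×1.72)/(19.2+5.43) = 160.1/24.63 = 6.499 mg/L.
Mixed L₀ = (19.2×1.44 + 5.43×80.0)/(24.63) = 462.0/24.63 = 18.76 mg/L.
Initial deficit D₀ = C_s − DO₀ = 8.19 − 6.499 = 1.691 mg/L.
t_c = (1/1.124) ln[(1.38/0.256)(1 − 1.691×1.124/(0.256×18.76))] = 0.8897 × ln(3.257) = 1.050 d.
D_c = (0.256/1.38) × 18.76 × e^(−0.256×1.050) = 0.1855 × 18.76 × 0.7642 = 2.659 mg/L.
Minimum DO = 8.19 − 2.659 = 5.531 mg/L.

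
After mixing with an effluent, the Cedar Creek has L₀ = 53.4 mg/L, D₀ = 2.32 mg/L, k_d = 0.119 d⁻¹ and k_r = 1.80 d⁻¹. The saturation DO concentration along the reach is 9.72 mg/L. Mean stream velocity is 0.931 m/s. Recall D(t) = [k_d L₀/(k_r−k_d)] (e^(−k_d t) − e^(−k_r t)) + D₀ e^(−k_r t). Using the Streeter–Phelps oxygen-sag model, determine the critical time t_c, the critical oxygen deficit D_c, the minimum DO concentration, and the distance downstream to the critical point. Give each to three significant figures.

At the critical point dD/dt = 0, so k_d L₀ e^(−k_d t) = k_r D. Substituting D(t) from the Streeter–Phelps equation and solving for t gives
t_c = ln[(k_r/k_d)(1 − D₀(k_r−k_d)/(k_d L₀))] / (k_r−k_d).
Here k_r−k_d = 1.681 d⁻¹ and 1 − D₀(k_r−k_d)/(k_d L₀) = 1 − 2.32×1.681/(0.119×53.4) = 0.3863, so
t_c = ln(15.13 × 0.3863) / 1.681 = 1.765 / 1.681 = 1.050 d.
L(t_c) = L₀ e^(−k_d t_c) = 53.4 × 0.8825 = 47.13 mg/L, and at the critical point k_r D_c = k_d L, so D_c = (0.119/1.80) × 47.13 = 3.116 mg/L.
Minimum DO = C_s − D_c = 9.72 − 3.116 = 6.604 mg/L.
x_c = v t_c = 0.931 m/s × 1.050 d × 86400 s/d = 84470 m ≈ 84.5 km.

t_c ≈ 1.05 d; D_c ≈ 3.12 mg/L; min DO ≈ 6.60 mg/L; x_c ≈ 84.5 km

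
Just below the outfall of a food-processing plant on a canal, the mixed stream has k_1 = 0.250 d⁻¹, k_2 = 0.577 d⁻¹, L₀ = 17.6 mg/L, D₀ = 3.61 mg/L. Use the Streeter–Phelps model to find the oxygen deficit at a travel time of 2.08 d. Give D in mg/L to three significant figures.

k_1 L₀/(k_2−k_1) = 0.250×17.6/(0.577−0.250) = 4.400/0.3270 = 13.46 mg/L.
e^(−k_1 t) = e^(−0.250×2.080) = 0.5945; e^(−k_2 t) = e^(−0.577×2.080) = 0.3011.
D = 13.46 × (0.5945 − 0.3011) + 3.61 × 0.3011 = 3.948 + 1.087 = 5.035 mg/L.

D ≈ 5.03 mg/L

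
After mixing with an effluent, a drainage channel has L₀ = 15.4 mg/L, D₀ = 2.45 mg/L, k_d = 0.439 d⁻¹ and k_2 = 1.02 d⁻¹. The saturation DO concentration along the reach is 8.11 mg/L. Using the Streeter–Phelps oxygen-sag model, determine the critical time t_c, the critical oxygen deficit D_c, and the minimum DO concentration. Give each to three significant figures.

t_c = [1/(k_2−k_d)] ln[(k_2/k_d)(1 − D₀(k_2−k_d)/(k_d L₀))]
= [1/(1.02−0.439)] ln[(1.02/0.439)(1 − 2.45×0.5810/(0.439×15.4))]
= (1/0.5810) ln[2.323 × 0.7894] = 1.721 × ln(1.834) = 1.721 × 0.6066 = 1.044 d.
L(t_c) = L₀ e^(−k_d t_c) = 15.4 × 0.6323 = 9.738 mg/L, and at the critical point k_2 D_c = k_d L, so D_c = (0.439/1.02) × 9.738 = 4.191 mg/L.
Minimum DO = C_s − D_c = 8.11 − 4.191 = 3.919 mg/L.

t_c ≈ 1.04 d; D_c ≈ 4.19 mg/L; min DO ≈ 3.92 mg/L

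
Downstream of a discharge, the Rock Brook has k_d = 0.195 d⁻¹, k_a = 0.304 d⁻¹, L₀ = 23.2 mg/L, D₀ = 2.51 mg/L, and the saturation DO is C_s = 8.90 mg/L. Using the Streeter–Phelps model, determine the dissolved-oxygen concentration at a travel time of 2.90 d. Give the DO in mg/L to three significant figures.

DO ≈ 1.47 mg/L

k_d L₀/(k_a−k_d) = 0.195×23.2/(0.304−0.195) = 4.524/0.1090 = 41.50 mg/L.
e^(−k_d t) = e^(−0.195×2.900) = 0.5681; e^(−k_a t) = e^(−0.304×2.900) = 0.4141.
D = 41.50 × (0.5681 − 0.4141) + 2.51 × 0.4141 = 6.390 + 1.039 = 7.429 mg/L.
DO = C_s − D = 8.90 − 7.429 = 1.471 mg/L.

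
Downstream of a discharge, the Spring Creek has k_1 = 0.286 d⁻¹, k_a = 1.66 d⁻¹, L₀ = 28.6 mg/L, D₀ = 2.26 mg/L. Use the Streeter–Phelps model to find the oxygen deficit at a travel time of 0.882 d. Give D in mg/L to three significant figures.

D ≈ 3.77 mg/L

k_1 L₀/(k_a−k_1) = 0.286×28.6/(1.66−0.286) = 8.180/1.374 = 5.953 mg/L.
e^(−k_1 t) = e^(−0.286×0.8820) = 0.7770; e^(−k_a t) = e^(−1.66×0.8820) = 0.2313.
D = 5.953 × (0.7770 − 0.2313) + 2.26 × 0.2313 = 3.249 + 0.5227 = 3.772 mg/L.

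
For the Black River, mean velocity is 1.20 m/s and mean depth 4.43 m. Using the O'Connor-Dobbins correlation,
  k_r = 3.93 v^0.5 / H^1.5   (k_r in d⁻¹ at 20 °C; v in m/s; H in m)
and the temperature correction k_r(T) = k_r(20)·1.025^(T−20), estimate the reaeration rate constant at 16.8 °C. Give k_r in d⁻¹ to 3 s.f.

k_r ≈ 0.427 d⁻¹

k_r(20) = 3.93 × 1.20^0.5 / 4.43^1.5 = 3.93 × 1.095 / 9.324 = 0.4617 d⁻¹.
k_r(16.8) = 0.4617 × 1.025^(16.8−20) = 0.4617 × 0.9240 = 0.4266 d⁻¹.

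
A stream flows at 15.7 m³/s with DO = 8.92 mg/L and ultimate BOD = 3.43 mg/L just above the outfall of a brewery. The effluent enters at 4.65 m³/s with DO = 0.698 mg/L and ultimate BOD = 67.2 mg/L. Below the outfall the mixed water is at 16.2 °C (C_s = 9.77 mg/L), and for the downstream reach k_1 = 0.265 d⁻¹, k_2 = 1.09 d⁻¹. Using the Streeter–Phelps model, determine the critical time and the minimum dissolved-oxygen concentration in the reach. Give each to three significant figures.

Mixed DO = (15.7×8.92 + 4.65×0.698)/(15.7+4.65) = 143.3/20.35 = 7.041 mg/L.
Mixed L₀ = (15.7×3.43 + 4.65×67.2)/(20.35) = 366.3/20.35 = 18.00 mg/L.
Initial deficit D₀ = C_s − DO₀ = 9.77 − 7.041 = 2.729 mg/L.
t_c = (1/0.8250) ln[(1.09/0.265)(1 − 2.729×0.8250/(0.265×18.00))] = 1.212 × ln(2.172) = 0.9403 d.
D_c = (0.265/1.09) × 18.00 × e^(−0.265×0.9403) = 0.2431 × 18.00 × 0.7794 = 3.411 mg/L.
Minimum DO = 9.77 − 3.411 = 6.359 mg/L.

t_c ≈ 0.940 d; minimum DO ≈ 6.36 mg/L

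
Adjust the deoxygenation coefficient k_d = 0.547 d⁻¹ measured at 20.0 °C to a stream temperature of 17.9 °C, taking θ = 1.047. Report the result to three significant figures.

k_d(T₂) = k_d(T₁) · θ^(T₂−T₁) = 0.547 × 1.047^(17.9−20.0)
= 0.547 × 1.047^-2.10 = 0.547 × 0.9081 = 0.4967 d⁻¹.

k_d ≈ 0.497 d⁻¹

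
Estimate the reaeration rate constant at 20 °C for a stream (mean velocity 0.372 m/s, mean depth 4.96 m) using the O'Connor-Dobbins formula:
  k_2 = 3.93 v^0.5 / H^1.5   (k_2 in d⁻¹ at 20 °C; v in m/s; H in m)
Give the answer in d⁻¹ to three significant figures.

k_2 ≈ 0.217 d⁻¹

k_2 = 3.93 × 0.372^0.5 / 4.96^1.5 = 3.93 × 0.6099 / 11.05 = 0.2170 d⁻¹.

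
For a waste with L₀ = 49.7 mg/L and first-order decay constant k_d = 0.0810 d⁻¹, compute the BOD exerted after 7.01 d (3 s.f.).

y ≈ 21.5 mg/L

y_t = L₀(1 − e^(−k_d t)) = 49.7 × (1 − e^(−0.0810×7.01))
= 49.7 × (1 − 0.5668) = 49.7 × 0.4332 = 21.53 mg/L.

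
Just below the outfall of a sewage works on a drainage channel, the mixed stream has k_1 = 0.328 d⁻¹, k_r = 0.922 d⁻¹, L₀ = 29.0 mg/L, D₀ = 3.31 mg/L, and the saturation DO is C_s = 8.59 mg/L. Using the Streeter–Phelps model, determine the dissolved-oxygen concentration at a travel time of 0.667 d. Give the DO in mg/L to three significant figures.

k_1 L₀/(k_r−k_1) = 0.328×29.0/(0.922−0.328) = 9.512/0.5940 = 16.01 mg/L.
e^(−k_1 t) = e^(−0.328×0.6670) = 0.8035; e^(−k_r t) = e^(−0.922×0.6670) = 0.5407.
D = 16.01 × (0.8035 − 0.5407) + 3.31 × 0.5407 = 4.209 + 1.790 = 5.999 mg/L.
DO = C_s − D = 8.59 − 5.999 = 2.591 mg/L.

DO ≈ 2.59 mg/L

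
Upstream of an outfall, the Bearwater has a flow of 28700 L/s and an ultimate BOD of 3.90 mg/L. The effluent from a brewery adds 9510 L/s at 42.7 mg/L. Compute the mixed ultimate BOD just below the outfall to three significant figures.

13.6 mg/L

Flow-weighted mixing: C = (Q_r C_r + Q_w C_w)/(Q_r + Q_w)
= (28700×3.90 + 9510×42.7)/(28700 + 9510) = 518000/38210 = 13.56 mg/L.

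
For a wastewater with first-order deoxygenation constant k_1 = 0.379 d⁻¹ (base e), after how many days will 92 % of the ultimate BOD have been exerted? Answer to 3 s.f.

t ≈ 6.66 d

y/L₀ = 1 − e^(−k_1 t) = 0.92 ⇒ e^(−k_1 t) = 0.0800
t = −ln(0.0800) / 0.379 = 2.526 / 0.379 = 6.664 d.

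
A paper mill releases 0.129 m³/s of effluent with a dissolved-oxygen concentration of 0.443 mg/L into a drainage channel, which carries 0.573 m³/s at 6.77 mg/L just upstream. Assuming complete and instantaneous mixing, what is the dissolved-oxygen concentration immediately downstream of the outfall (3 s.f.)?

5.61 mg/L

Flow-weighted mixing: C = (Q_r C_r + Q_w C_w)/(Q_r + Q_w)
= (0.573×6.77 + 0.129×0.443)/(0.573 + 0.129) = 3.936/0.7020 = 5.607 mg/L.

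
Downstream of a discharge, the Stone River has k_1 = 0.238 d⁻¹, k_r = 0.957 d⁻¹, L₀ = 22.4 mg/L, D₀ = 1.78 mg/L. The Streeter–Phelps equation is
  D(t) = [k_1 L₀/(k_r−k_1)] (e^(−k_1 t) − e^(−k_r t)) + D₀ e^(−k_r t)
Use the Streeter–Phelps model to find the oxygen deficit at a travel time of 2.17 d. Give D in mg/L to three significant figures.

k_1 L₀/(k_r−k_1) = 0.238×22.4/(0.957−0.238) = 5.331/0.7190 = 7.415 mg/L.
e^(−k_1 t) = e^(−0.238×2.170) = 0.5966; e^(−k_r t) = e^(−0.957×2.170) = 0.1253.
D = 7.415 × (0.5966 − 0.1253) + 1.78 × 0.1253 = 3.494 + 0.2231 = 3.718 mg/L.

D ≈ 3.72 mg/L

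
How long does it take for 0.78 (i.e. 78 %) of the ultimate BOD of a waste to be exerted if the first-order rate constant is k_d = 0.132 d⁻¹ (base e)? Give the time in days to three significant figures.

y/L₀ = 1 − e^(−k_d t) = 0.78 ⇒ e^(−k_d t) = 0.220
t = −ln(0.220) / 0.132 = 1.514 / 0.132 = 11.47 d.

t ≈ 11.5 d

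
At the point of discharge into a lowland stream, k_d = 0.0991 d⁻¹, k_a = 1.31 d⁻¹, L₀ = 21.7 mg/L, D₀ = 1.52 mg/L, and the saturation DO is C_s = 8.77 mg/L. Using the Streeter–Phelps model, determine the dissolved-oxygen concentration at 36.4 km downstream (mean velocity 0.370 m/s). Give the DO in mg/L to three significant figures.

DO ≈ 7.24 mg/L

Travel time t = x/v = 36.4 km / (0.370 m/s) = 36400 m / 0.370 m/s = 98380 s = 1.139 d.
k_d L₀/(k_a−k_d) = 0.0991×21.7/(1.31−0.0991) = 2.150/1.211 = 1.776 mg/L.
e^(−k_d t) = e^(−0.0991×1.139) = 0.8933; e^(−k_a t) = e^(−1.31×1.139) = 0.2250.
D = 1.776 × (0.8933 − 0.2250) + 1.52 × 0.2250 = 1.187 + 0.3420 = 1.529 mg/L.
DO = C_s − D = 8.77 − 1.529 = 7.241 mg/L.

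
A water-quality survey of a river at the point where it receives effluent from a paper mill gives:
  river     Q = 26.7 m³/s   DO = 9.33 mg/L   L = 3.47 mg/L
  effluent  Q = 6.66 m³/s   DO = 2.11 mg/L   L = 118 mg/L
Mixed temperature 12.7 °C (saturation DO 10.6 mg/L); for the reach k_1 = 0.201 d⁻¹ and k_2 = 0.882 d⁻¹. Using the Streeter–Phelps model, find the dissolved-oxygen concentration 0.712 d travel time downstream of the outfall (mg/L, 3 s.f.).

DO ≈ 6.56 mg/L

Mixed DO = (26.7×9.33 + 6.66×2.11)/(26.7+6.66) = 263.2/33.36 = 7.889 mg/L.
Mixed L₀ = (26.7×3.47 + 6.66×118)/(33.36) = 878.5/33.36 = 26.33 mg/L.
Initial deficit D₀ = C_s − DO₀ = 10.6 − 7.889 = 2.711 mg/L.
D(0.712) = [0.201×26.33/(0.882−0.201)](e^(−0.201×0.712) − e^(−0.882×0.712)) + 2.711 e^(−0.882×0.712)
= 7.773 × (0.8667 − 0.5337) + 2.711 × 0.5337 = 4.035 mg/L.
DO = 10.6 − 4.035 = 6.565 mg/L.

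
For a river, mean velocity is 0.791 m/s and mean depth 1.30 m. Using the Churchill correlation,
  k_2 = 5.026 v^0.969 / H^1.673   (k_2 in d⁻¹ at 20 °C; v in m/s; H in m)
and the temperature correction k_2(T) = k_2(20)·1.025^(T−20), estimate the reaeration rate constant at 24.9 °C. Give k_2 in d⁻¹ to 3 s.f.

k_2 ≈ 2.91 d⁻¹

k_2(20) = 5.026 × 0.791^0.969 / 1.30^1.673 = 5.026 × 0.7968 / 1.551 = 2.582 d⁻¹.
k_2(24.9) = 2.582 × 1.025^(24.9−20) = 2.582 × 1.129 = 2.914 d⁻¹.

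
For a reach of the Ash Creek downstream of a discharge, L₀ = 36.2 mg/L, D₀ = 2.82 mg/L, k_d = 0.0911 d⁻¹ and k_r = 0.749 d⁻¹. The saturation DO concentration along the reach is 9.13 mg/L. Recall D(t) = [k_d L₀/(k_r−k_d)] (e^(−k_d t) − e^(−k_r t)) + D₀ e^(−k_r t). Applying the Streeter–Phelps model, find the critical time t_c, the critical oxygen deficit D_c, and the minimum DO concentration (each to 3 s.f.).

At the critical point dD/dt = 0, so k_d L₀ e^(−k_d t) = k_r D. Substituting D(t) from the Streeter–Phelps equation and solving for t gives
t_c = ln[(k_r/k_d)(1 − D₀(k_r−k_d)/(k_d L₀))] / (k_r−k_d).
Here k_r−k_d = 0.6579 d⁻¹ and 1 − D₀(k_r−k_d)/(k_d L₀) = 1 − 2.82×0.6579/(0.0911×36.2) = 0.4374, so
t_c = ln(8.222 × 0.4374) / 0.6579 = 1.280 / 0.6579 = 1.945 d.
L(t_c) = L₀ e^(−k_d t_c) = 36.2 × 0.8376 = 30.32 mg/L, and at the critical point k_r D_c = k_d L, so D_c = (0.0911/0.749) × 30.32 = 3.688 mg/L.
Minimum DO = C_s − D_c = 9.13 − 3.688 = 5.442 mg/L.

t_c ≈ 1.95 d; D_c ≈ 3.69 mg/L; min DO ≈ 5.44 mg/L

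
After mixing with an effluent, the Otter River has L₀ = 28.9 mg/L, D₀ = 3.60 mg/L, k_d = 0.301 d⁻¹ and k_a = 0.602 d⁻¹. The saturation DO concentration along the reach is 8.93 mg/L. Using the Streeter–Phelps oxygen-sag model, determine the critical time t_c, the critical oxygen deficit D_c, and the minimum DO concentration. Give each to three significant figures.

With k_a/k_d = 2.000 and 1 − D₀(k_a−k_d)/(k_d L₀) = 0.8754,
t_c = ln(2.000 × 0.8754) / (0.602 − 0.301) = ln(1.751) / 0.3010 = 0.5601/0.3010 = 1.861 d.
L(t_c) = L₀ e^(−k_d t_c) = 28.9 × 0.5711 = 16.51 mg/L, and at the critical point k_a D_c = k_d L, so D_c = (0.301/0.602) × 16.51 = 8.253 mg/L.
Minimum DO = C_s − D_c = 8.93 − 8.253 = 0.6769 mg/L.

t_c ≈ 1.86 d; D_c ≈ 8.25 mg/L; min DO ≈ 0.677 mg/L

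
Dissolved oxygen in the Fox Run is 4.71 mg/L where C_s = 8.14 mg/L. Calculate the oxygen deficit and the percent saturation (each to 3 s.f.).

D ≈ 3.43 mg/L; 57.9 % saturation

D = C_s − C = 8.14 − 4.71 = 3.43 mg/L.
% saturation = 4.71/8.14 × 100 = 57.9 %.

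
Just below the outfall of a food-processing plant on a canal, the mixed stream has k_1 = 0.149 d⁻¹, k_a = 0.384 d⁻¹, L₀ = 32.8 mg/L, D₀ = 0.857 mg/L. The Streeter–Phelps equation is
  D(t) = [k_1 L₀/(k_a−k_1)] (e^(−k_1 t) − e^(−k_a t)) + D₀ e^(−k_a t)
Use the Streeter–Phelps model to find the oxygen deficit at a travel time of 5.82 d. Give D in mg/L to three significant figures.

k_1 L₀/(k_a−k_1) = 0.149×32.8/(0.384−0.149) = 4.887/0.2350 = 20.80 mg/L.
e^(−k_1 t) = e^(−0.149×5.820) = 0.4201; e^(−k_a t) = e^(−0.384×5.820) = 0.1070.
D = 20.80 × (0.4201 − 0.1070) + 0.857 × 0.1070 = 6.512 + 0.09170 = 6.604 mg/L.

D ≈ 6.60 mg/L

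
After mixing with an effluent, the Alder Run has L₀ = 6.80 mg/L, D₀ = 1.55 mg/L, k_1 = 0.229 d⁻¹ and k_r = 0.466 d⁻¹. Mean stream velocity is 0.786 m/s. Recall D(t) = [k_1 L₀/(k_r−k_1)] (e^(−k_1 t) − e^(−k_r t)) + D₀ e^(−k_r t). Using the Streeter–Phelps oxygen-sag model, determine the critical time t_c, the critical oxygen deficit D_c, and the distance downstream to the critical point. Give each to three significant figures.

At the critical point dD/dt = 0, so k_1 L₀ e^(−k_1 t) = k_r D. Substituting D(t) from the Streeter–Phelps equation and solving for t gives
t_c = ln[(k_r/k_1)(1 − D₀(k_r−k_1)/(k_1 L₀))] / (k_r−k_1).
Here k_r−k_1 = 0.2370 d⁻¹ and 1 − D₀(k_r−k_1)/(k_1 L₀) = 1 − 1.55×0.2370/(0.229×6.80) = 0.7641, so
t_c = ln(2.035 × 0.7641) / 0.2370 = 0.4414 / 0.2370 = 1.862 d.
L(t_c) = L₀ e^(−k_1 t_c) = 6.80 × 0.6528 = 4.439 mg/L, and at the critical point k_r D_c = k_1 L, so D_c = (0.229/0.466) × 4.439 = 2.181 mg/L.
x_c = v t_c = 0.786 m/s × 1.862 d × 86400 s/d = 126500 m ≈ 126 km.

t_c ≈ 1.86 d; D_c ≈ 2.18 mg/L; x_c ≈ 126 km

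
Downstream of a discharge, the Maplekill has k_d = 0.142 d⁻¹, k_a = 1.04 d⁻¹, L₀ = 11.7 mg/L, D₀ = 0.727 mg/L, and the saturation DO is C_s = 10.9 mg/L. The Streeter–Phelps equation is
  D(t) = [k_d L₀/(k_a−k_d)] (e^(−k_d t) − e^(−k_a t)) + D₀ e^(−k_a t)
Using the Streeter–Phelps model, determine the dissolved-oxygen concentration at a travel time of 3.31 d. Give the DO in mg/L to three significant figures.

k_d L₀/(k_a−k_d) = 0.142×11.7/(1.04−0.142) = 1.661/0.8980 = 1.850 mg/L.
e^(−k_d t) = e^(−0.142×3.310) = 0.6250; e^(−k_a t) = e^(−1.04×3.310) = 0.03199.
D = 1.850 × (0.6250 − 0.03199) + 0.727 × 0.03199 = 1.097 + 0.02326 = 1.120 mg/L.
DO = C_s − D = 10.9 − 1.120 = 9.780 mg/L.

DO ≈ 9.78 mg/L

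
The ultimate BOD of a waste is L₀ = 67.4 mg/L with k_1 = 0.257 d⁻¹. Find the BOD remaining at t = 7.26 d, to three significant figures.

L ≈ 10.4 mg/L

L_t = L₀ e^(−k_1 t) = 67.4 × e^(−0.257×7.26) = 67.4 × 0.1548 = 10.43 mg/L.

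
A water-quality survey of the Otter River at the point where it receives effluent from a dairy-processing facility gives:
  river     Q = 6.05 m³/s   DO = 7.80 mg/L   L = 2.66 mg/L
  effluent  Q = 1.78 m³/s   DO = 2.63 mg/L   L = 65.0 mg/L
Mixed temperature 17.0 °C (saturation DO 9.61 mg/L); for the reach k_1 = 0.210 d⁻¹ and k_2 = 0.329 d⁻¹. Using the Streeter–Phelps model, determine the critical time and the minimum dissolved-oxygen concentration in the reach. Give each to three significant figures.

Mixed DO = (6.05×7.80 + 1.78×2.63)/(6.05+1.78) = 51.87/7.830 = 6.625 mg/L.
Mixed L₀ = (6.05×2.66 + 1.78×65.0)/(7.830) = 131.8/7.830 = 16.83 mg/L.
Initial deficit D₀ = C_s − DO₀ = 9.61 − 6.625 = 2.985 mg/L.
t_c = (1/0.1190) ln[(0.329/0.210)(1 − 2.985×0.1190/(0.210×16.83))] = 8.403 × ln(1.409) = 2.883 d.
D_c = (0.210/0.329) × 16.83 × e^(−0.210×2.883) = 0.6383 × 16.83 × 0.5459 = 5.865 mg/L.
Minimum DO = 9.61 − 5.865 = 3.745 mg/L.

t_c ≈ 2.88 d; minimum DO ≈ 3.75 mg/L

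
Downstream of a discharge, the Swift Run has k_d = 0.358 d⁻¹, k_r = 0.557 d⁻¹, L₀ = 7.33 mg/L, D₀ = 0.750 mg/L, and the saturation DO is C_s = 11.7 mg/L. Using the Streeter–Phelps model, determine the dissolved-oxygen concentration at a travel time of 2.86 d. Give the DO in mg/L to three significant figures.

k_d L₀/(k_r−k_d) = 0.358×7.33/(0.557−0.358) = 2.624/0.1990 = 13.19 mg/L.
e^(−k_d t) = e^(−0.358×2.860) = 0.3592; e^(−k_r t) = e^(−0.557×2.860) = 0.2033.
D = 13.19 × (0.3592 − 0.2033) + 0.750 × 0.2033 = 2.056 + 0.1525 = 2.208 mg/L.
DO = C_s − D = 11.7 − 2.208 = 9.492 mg/L.

DO ≈ 9.49 mg/L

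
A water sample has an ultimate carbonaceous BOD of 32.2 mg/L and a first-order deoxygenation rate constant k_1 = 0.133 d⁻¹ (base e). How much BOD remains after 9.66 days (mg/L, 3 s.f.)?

L_t = L₀ e^(−k_1 t) = 32.2 × e^(−0.133×9.66) = 32.2 × 0.2767 = 8.910 mg/L.

L ≈ 8.91 mg/L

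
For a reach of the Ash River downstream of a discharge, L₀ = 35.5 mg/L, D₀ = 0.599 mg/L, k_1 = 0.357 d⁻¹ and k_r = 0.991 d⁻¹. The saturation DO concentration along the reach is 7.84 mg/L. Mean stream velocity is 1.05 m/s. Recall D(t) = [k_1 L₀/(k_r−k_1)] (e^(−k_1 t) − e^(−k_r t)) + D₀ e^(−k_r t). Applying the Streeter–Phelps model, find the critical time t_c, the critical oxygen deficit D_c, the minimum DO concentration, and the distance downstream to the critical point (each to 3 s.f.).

t_c ≈ 1.56 d; D_c ≈ 7.32 mg/L; min DO ≈ 0.519 mg/L; x_c ≈ 142 km

t_c = [1/(k_r−k_1)] ln[(k_r/k_1)(1 − D₀(k_r−k_1)/(k_1 L₀))]
= [1/(0.991−0.357)] ln[(0.991/0.357)(1 − 0.599×0.6340/(0.357×35.5))]
= (1/0.6340) ln[2.776 × 0.9700] = 1.577 × ln(2.693) = 1.577 × 0.9906 = 1.562 d.
D_c = (k_1/k_r) L₀ e^(−k_1 t_c) = (0.357/0.991) × 35.5 × e^(−0.357×1.562) = 0.3602 × 35.5 × 0.5725 = 7.321 mg/L.
Minimum DO = C_s − D_c = 7.84 − 7.321 = 0.5188 mg/L.
x_c = v t_c = 1.05 m/s × 1.562 d × 86400 s/d = 141700 m ≈ 142 km.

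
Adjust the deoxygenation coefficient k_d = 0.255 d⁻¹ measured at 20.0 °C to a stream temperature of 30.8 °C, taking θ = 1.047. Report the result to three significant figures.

k_d ≈ 0.419 d⁻¹

k_d(T₂) = k_d(T₁) · θ^(T₂−T₁) = 0.255 × 1.047^(30.8−20.0)
= 0.255 × 1.047^10.8 = 0.255 × 1.642 = 0.4188 d⁻¹.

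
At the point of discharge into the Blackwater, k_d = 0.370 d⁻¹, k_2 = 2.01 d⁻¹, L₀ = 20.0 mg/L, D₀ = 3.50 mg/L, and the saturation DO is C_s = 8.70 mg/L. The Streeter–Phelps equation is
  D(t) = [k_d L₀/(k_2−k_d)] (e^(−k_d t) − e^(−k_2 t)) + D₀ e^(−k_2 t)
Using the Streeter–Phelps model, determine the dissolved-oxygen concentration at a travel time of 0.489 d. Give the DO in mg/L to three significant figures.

DO ≈ 5.31 mg/L

k_d L₀/(k_2−k_d) = 0.370×20.0/(2.01−0.370) = 7.400/1.640 = 4.512 mg/L.
e^(−k_d t) = e^(−0.370×0.4890) = 0.8345; e^(−k_2 t) = e^(−2.01×0.4890) = 0.3742.
D = 4.512 × (0.8345 − 0.3742) + 3.50 × 0.3742 = 2.077 + 1.310 = 3.387 mg/L.
DO = C_s − D = 8.70 − 3.387 = 5.313 mg/L.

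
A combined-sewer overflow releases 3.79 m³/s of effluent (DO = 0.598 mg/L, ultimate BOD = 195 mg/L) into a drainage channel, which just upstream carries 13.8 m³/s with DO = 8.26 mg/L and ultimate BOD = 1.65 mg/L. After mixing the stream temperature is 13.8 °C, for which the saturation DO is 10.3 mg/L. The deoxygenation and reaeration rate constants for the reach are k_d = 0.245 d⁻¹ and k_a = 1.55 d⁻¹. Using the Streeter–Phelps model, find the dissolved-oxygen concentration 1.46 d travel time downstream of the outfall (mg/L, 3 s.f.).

DO ≈ 5.08 mg/L

Mixed DO = (13.8×8.26 + 3.79×0.598)/(13.8+3.79) = 116.3/17.59 = 6.609 mg/L.
Mixed L₀ = (13.8×1.65 + 3.79×195)/(17.59) = 761.8/17.59 = 43.31 mg/L.
Initial deficit D₀ = C_s − DO₀ = 10.3 − 6.609 = 3.691 mg/L.
D(1.46) = [0.245×43.31/(1.55−0.245)](e^(−0.245×1.46) − e^(−1.55×1.46)) + 3.691 e^(−1.55×1.46)
= 8.131 × (0.6993 − 0.1040) + 3.691 × 0.1040 = 5.224 mg/L.
DO = 10.3 − 5.224 = 5.076 mg/L.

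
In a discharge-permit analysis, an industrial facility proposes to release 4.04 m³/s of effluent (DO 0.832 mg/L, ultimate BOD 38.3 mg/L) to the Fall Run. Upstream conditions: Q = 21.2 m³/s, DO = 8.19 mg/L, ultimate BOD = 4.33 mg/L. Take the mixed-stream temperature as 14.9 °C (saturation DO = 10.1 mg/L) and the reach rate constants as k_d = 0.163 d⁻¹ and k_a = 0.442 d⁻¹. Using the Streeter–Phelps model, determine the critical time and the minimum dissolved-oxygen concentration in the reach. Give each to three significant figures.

t_c ≈ 0.784 d; minimum DO ≈ 6.93 mg/L

Mixed DO = (21.2×8.19 + 4.04×0.832)/(21.2+4.04) = 177.0/25.24 = 7.012 mg/L.
Mixed L₀ = (21.2×4.33 + 4.04×38.3)/(25.24) = 246.5/25.24 = 9.767 mg/L.
Initial deficit D₀ = C_s − DO₀ = 10.1 − 7.012 = 3.088 mg/L.
t_c = (1/0.2790) ln[(0.442/0.163)(1 − 3.088×0.2790/(0.163×9.767))] = 3.584 × ln(1.244) = 0.7836 d.
D_c = (0.163/0.442) × 9.767 × e^(−0.163×0.7836) = 0.3688 × 9.767 × 0.8801 = 3.170 mg/L.
Minimum DO = 10.1 − 3.170 = 6.930 mg/L.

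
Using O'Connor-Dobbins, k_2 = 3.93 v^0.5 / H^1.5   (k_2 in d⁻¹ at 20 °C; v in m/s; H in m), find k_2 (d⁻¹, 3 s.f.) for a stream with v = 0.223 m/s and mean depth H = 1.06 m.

k_2 ≈ 1.70 d⁻¹

k_2 = 3.93 × 0.223^0.5 / 1.06^1.5 = 3.93 × 0.4722 / 1.091 = 1.701 d⁻¹.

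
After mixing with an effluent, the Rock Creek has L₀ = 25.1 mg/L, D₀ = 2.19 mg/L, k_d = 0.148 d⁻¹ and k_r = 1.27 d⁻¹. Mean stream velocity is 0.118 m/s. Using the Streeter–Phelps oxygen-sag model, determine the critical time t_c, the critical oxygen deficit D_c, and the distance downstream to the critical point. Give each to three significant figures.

t_c = [1/(k_r−k_d)] ln[(k_r/k_d)(1 − D₀(k_r−k_d)/(k_d L₀))]
= [1/(1.27−0.148)] ln[(1.27/0.148)(1 − 2.19×1.122/(0.148×25.1))]
= (1/1.122) ln[8.581 × 0.3385] = 0.8913 × ln(2.905) = 0.8913 × 1.066 = 0.9505 d.
D_c = (k_d/k_r) L₀ e^(−k_d t_c) = (0.148/1.27) × 25.1 × e^(−0.148×0.9505) = 0.1165 × 25.1 × 0.8688 = 2.541 mg/L.
x_c = v t_c = 0.118 m/s × 0.9505 d × 86400 s/d = 9690 m ≈ 9.69 km.

t_c ≈ 0.950 d; D_c ≈ 2.54 mg/L; x_c ≈ 9.69 km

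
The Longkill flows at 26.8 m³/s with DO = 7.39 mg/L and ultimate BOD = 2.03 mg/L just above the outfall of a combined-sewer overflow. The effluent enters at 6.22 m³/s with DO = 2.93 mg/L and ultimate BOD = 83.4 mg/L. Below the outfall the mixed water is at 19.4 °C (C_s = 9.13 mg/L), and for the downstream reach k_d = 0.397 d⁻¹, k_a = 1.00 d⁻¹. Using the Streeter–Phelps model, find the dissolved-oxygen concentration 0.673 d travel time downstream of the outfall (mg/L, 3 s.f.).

DO ≈ 4.90 mg/L

Mixed DO = (26.8×7.39 + 6.22×2.93)/(26.8+6.22) = 216.3/33.02 = 6.550 mg/L.
Mixed L₀ = (26.8×2.03 + 6.22×83.4)/(33.02) = 573.2/33.02 = 17.36 mg/L.
Initial deficit D₀ = C_s − DO₀ = 9.13 − 6.550 = 2.580 mg/L.
D(0.673) = [0.397×17.36/(1.00−0.397)](e^(−0.397×0.673) − e^(−1.00×0.673)) + 2.580 e^(−1.00×0.673)
= 11.43 × (0.7655 − 0.5102) + 2.580 × 0.5102 = 4.235 mg/L.
DO = 9.13 − 4.235 = 4.895 mg/L.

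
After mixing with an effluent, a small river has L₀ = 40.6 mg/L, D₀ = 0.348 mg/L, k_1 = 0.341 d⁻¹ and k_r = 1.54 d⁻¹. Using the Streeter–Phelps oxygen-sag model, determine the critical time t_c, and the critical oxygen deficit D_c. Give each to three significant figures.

t_c = [1/(k_r−k_1)] ln[(k_r/k_1)(1 − D₀(k_r−k_1)/(k_1 L₀))]
= [1/(1.54−0.341)] ln[(1.54/0.341)(1 − 0.348×1.199/(0.341×40.6))]
= (1/1.199) ln[4.516 × 0.9699] = 0.8340 × ln(4.380) = 0.8340 × 1.477 = 1.232 d.
L(t_c) = L₀ e^(−k_1 t_c) = 40.6 × 0.6570 = 26.67 mg/L, and at the critical point k_r D_c = k_1 L, so D_c = (0.341/1.54) × 26.67 = 5.906 mg/L.

t_c ≈ 1.23 d; D_c ≈ 5.91 mg/L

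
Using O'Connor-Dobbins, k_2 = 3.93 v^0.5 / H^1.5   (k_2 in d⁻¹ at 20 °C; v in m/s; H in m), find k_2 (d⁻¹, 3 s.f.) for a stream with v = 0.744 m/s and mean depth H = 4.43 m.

k_2 = 3.93 × 0.744^0.5 / 4.43^1.5 = 3.93 × 0.8626 / 9.324 = 0.3636 d⁻¹.

k_2 ≈ 0.364 d⁻¹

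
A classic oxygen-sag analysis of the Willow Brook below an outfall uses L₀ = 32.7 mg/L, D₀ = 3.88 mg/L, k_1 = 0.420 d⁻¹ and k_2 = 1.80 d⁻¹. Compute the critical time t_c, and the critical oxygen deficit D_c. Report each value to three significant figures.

t_c ≈ 0.697 d; D_c ≈ 5.69 mg/L

With k_2/k_1 = 4.286 and 1 − D₀(k_2−k_1)/(k_1 L₀) = 0.6101,
t_c = ln(4.286 × 0.6101) / (1.80 − 0.420) = ln(2.615) / 1.380 = 0.9612/1.380 = 0.6965 d.
D_c = (k_1/k_2) L₀ e^(−k_1 t_c) = (0.420/1.80) × 32.7 × e^(−0.420×0.6965) = 0.2333 × 32.7 × 0.7464 = 5.695 mg/L.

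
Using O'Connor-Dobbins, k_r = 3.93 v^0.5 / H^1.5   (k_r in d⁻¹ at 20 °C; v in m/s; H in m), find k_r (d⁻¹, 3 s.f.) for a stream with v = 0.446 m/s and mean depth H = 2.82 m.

k_r = 3.93 × 0.446^0.5 / 2.82^1.5 = 3.93 × 0.6678 / 4.736 = 0.5542 d⁻¹.

k_r ≈ 0.554 d⁻¹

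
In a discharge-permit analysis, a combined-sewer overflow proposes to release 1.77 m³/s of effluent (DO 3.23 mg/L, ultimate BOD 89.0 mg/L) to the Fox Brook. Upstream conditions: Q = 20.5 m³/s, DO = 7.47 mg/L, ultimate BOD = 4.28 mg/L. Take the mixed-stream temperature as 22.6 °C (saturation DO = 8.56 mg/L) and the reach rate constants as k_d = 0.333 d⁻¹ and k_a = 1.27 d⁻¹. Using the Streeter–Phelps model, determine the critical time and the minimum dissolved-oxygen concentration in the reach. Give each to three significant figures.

t_c ≈ 0.945 d; minimum DO ≈ 6.45 mg/L

Mixed DO = (20.5×7.47 + 1.77×3.23)/(20.5+1.77) = 158.9/22.27 = 7.133 mg/L.
Mixed L₀ = (20.5×4.28 + 1.77×89.0)/(22.27) = 245.3/22.27 = 11.01 mg/L.
Initial deficit D₀ = C_s − DO₀ = 8.56 − 7.133 = 1.427 mg/L.
t_c = (1/0.9370) ln[(1.27/0.333)(1 − 1.427×0.9370/(0.333×11.01))] = 1.067 × ln(2.423) = 0.9447 d.
D_c = (0.333/1.27) × 11.01 × e^(−0.333×0.9447) = 0.2622 × 11.01 × 0.7301 = 2.108 mg/L.
Minimum DO = 8.56 − 2.108 = 6.452 mg/L.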